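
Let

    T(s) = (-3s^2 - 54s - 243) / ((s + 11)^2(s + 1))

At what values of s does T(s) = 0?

s = -9, -9

Set the numerator to zero: -3s^2 - 54s - 243 = 0, i.e. -3·(s^2 + 18s + 81) = 0.
Factoring: (s + 9)^2 = 0.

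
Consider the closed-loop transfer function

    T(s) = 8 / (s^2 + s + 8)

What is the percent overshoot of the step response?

Comparing s^2 + s + 8 to s^2 + 2ζωₙs + ωₙ²: ωₙ = √8 ≈ 2.828 rad/s and ζ = 1/(2·√8) ≈ 0.1768.
%OS = 100·exp(−πζ/√(1−ζ²)) = 100·exp(−π·0.1768/√(1−0.1768²)) ≈ 56.9%.

%OS ≈ 56.9%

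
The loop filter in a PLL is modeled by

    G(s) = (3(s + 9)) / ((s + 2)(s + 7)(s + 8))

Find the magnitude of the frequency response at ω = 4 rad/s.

|G(j4)| ≈ 0.09162

Substitute s = j4: numerator = 27 + j12, denominator = -160 + j280.
|G(j4)| = |27 + j12| / |-160 + j280| = 29.547 / 322.49 ≈ 0.09162.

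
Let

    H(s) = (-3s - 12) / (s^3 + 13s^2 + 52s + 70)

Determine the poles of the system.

s = -7, -3 + j, -3 - j

The poles are the roots of the denominator s^3 + 13s^2 + 52s + 70 = 0.
Trying s = -7: the polynomial evaluates to 0, so (s + 7) is a factor.
Dividing out leaves s^2 + 6s + 10 = 0.
The quadratic formula then gives s = -3 ± 1j.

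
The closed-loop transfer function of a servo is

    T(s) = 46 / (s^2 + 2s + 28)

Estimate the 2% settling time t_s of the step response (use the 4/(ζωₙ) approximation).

Comparing s^2 + 2s + 28 to s^2 + 2ζωₙs + ωₙ²: ωₙ = √28 ≈ 5.292 rad/s and ζ = 2/(2·√28) ≈ 0.1890.
ζωₙ = 2/2 = 1, so t_s ≈ 4/(ζωₙ) = 4/1 = 4 s.

t_s ≈ 4 s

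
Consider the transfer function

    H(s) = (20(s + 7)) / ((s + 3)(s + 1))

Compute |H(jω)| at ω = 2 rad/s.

|H(j2)| ≈ 18.06

Substitute s = j2: numerator = 140 + j40, denominator = -1 + j8.
|H(j2)| = |140 + j40| / |-1 + j8| = 145.60 / 8.0623 ≈ 18.06.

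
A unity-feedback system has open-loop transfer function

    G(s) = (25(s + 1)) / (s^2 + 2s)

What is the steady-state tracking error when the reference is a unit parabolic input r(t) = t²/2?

G(s) has one pole at the origin.
This is a Type 1 system; Ka = lim_{s→0} s^2·G(s) = 0, so the steady-state error for a parabola input is infinite.

e_ss = ∞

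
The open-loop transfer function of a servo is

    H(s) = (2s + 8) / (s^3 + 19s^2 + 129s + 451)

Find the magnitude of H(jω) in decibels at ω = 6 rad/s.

Substitute s = j6: numerator = 8 + j12, denominator = -233 + j558.
|H(j6)| = |8 + j12| / |-233 + j558| = 14.422 / 604.69 ≈ 0.02385.
In decibels: 20·log₁₀(0.02385) ≈ -32.5 dB.

|H(j6)|_dB ≈ -32.5 dB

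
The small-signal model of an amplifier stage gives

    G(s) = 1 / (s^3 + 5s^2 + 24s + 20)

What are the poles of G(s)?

s = -2 + 4j, -2 - 4j, -1

The poles are the roots of the denominator s^3 + 5s^2 + 24s + 20 = 0.
Trying s = -1: the polynomial evaluates to 0, so (s + 1) is a factor.
Dividing out leaves s^2 + 4s + 20 = 0.
The quadratic formula then gives s = -2 ± 4j.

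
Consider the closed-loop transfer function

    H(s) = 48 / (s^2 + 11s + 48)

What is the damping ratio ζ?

Compare the denominator to the standard form s^2 + 2ζωₙs + ωₙ².
ωₙ² = 48, so ωₙ = √48 ≈ 6.928 rad/s.
2ζωₙ = 11, so ζ = 11/(2·√48) ≈ 0.7939.

ζ ≈ 0.7939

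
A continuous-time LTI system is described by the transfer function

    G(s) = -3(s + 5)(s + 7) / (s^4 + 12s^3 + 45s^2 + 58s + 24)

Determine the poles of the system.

The poles are the roots of the denominator s^4 + 12s^3 + 45s^2 + 58s + 24 = 0.
Trying s = -1: the polynomial evaluates to 0, so (s + 1) is a factor.
Dividing out leaves s^3 + 11s^2 + 34s + 24 = 0.
This factors further as (s + 1)(s + 6)(s + 4) = 0.

s = -1, -1, -6, -4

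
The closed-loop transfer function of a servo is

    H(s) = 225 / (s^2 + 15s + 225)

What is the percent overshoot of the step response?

%OS ≈ 16.3%

Comparing s^2 + 15s + 225 to s^2 + 2ζωₙs + ωₙ²: ωₙ = 15 rad/s and ζ = 15/(2·15) = 0.5.
%OS = 100·exp(−πζ/√(1−ζ²)) = 100·exp(−π·0.5/√(1−0.5²)) ≈ 16.3%.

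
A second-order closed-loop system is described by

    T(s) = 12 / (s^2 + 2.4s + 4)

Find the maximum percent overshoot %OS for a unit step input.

%OS ≈ 9.48%

Comparing s^2 + 2.4s + 4 to s^2 + 2ζωₙs + ωₙ²: ωₙ = 2 rad/s and ζ = 2.4/(2·2) = 0.6.
%OS = 100·exp(−πζ/√(1−ζ²)) = 100·exp(−π·0.6/√(1−0.6²)) ≈ 9.48%.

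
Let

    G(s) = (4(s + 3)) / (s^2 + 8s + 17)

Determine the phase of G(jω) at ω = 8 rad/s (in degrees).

At s = j8: numerator = 12 + j32, denominator = -47 + j64.
∠G = ∠num − ∠den = 69.444° − (126.29°) = -56.85°.

∠G(j8) ≈ -56.85°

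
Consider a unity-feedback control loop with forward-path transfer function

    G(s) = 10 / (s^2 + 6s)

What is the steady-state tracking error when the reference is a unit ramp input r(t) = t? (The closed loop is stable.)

e_ss = 0.6000

G(s) has one pole at the origin.
This is a Type 1 system. Kv = lim_{s→0} s·G(s) = 10/6 = 5/3.
e_ss = 1/Kv = 1/(5/3) = 3/5 ≈ 0.6000.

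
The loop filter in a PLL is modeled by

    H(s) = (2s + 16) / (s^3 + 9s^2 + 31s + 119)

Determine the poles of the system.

The poles are the roots of the denominator s^3 + 9s^2 + 31s + 119 = 0.
Trying s = -7: the polynomial evaluates to 0, so (s + 7) is a factor.
Dividing out leaves s^2 + 2s + 17 = 0.
The quadratic formula then gives s = -1 ± 4j.

s = -1 ± 4j, -7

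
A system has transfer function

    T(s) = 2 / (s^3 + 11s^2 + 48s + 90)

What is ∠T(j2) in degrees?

At s = j2: numerator = 2, denominator = 46 + j88.
∠T = ∠num − ∠den = 0° − (62.403°) = -62.40°.

∠T(j2) ≈ -62.40°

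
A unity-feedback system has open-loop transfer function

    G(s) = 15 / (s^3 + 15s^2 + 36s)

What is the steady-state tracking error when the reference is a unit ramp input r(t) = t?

G(s) has one pole at the origin.
This is a Type 1 system. Kv = lim_{s→0} s·G(s) = 15/36 = 5/12.
e_ss = 1/Kv = 1/(5/12) = 12/5 ≈ 2.400.

e_ss = 2.400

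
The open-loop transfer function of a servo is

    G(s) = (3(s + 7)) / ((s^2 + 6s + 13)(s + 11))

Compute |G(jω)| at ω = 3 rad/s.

|G(j3)| ≈ 0.1087

Substitute s = j3: numerator = 21 + j9, denominator = -10 + j210.
|G(j3)| = |21 + j9| / |-10 + j210| = 22.847 / 210.24 ≈ 0.1087.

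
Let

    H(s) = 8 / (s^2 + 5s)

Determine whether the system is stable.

The denominator s^2 + 5s factors as s(s + 5), giving poles at s = 0, -5.
Since the simple pole(s) at s = 0 lie on the jω-axis with none in the right half-plane, the system is marginally stable.

marginally stable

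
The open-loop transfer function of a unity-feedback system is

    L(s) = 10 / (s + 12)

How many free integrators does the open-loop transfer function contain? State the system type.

Type 0

The denominator has no factor of s at the origin — no free integrator — so this is a Type 0 system.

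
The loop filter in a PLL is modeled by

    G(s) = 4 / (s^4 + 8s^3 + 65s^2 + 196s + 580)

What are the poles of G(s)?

The poles are the roots of the denominator s^4 + 8s^3 + 65s^2 + 196s + 580 = 0.
No real roots exist; factor into two real quadratics: (s^2 + 4s + 20)(s^2 + 4s + 29) = 0.
Each quadratic gives a conjugate pair via the quadratic formula.

s = -2 + 4j, -2 - 4j, -2 + 5j, -2 - 5j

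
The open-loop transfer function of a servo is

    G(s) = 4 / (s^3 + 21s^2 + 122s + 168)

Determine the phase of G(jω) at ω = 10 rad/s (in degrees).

∠G(j10) ≈ -173.5°

At s = j10: numerator = 4, denominator = -1932 + j220.
∠G = ∠num − ∠den = 0° − (173.50°) = -173.5°.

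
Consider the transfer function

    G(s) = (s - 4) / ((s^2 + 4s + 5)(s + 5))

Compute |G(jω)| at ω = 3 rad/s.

Substitute s = j3: numerator = -4 + j3, denominator = -56 + j48.
|G(j3)| = |-4 + j3| / |-56 + j48| = 5 / 73.756 ≈ 0.06779.

|G(j3)| ≈ 0.06779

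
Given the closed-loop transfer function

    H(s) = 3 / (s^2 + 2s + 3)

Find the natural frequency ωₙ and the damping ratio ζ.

ωₙ ≈ 1.732 rad/s, ζ ≈ 0.5774

Compare the denominator to the standard form s^2 + 2ζωₙs + ωₙ².
ωₙ² = 3, so ωₙ = √3 ≈ 1.732 rad/s.
2ζωₙ = 2, so ζ = 2/(2·√3) ≈ 0.5774.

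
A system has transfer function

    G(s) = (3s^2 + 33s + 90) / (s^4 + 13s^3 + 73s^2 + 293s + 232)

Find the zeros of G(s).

s = -6, -5

Set the numerator to zero: 3s^2 + 33s + 90 = 0, i.e. 3·(s^2 + 11s + 30) = 0.
Factoring: (s + 6)(s + 5) = 0.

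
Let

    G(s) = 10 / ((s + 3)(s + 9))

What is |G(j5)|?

Substitute s = j5: numerator = 10, denominator = 2 + j60.
|G(j5)| = |10| / |2 + j60| = 10 / 60.033 ≈ 0.1666.

|G(j5)| ≈ 0.1666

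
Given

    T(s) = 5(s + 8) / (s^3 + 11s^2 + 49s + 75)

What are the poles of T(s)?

The poles are the roots of the denominator s^3 + 11s^2 + 49s + 75 = 0.
Trying s = -3: the polynomial evaluates to 0, so (s + 3) is a factor.
Dividing out leaves s^2 + 8s + 25 = 0.
The quadratic formula then gives s = -4 ± 3j.

s = -4 ± 3j, -3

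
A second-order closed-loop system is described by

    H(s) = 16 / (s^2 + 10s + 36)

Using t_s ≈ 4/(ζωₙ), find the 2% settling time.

Comparing s^2 + 10s + 36 to s^2 + 2ζωₙs + ωₙ²: ωₙ = 6 rad/s and ζ = 10/(2·6) ≈ 0.8333.
ζωₙ = 10/2 = 5, so t_s ≈ 4/(ζωₙ) = 4/5 = 0.8000 s.

t_s ≈ 0.8000 s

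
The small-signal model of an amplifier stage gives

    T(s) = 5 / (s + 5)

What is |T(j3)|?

|T(j3)| ≈ 0.8575

Substitute s = j3: numerator = 5, denominator = 5 + j3.
|T(j3)| = |5| / |5 + j3| = 5 / 5.8310 ≈ 0.8575.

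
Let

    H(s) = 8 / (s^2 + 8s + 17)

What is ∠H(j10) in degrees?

At s = j10: numerator = 8, denominator = -83 + j80.
∠H = ∠num − ∠den = 0° − (136.05°) = -136.1°.

∠H(j10) ≈ -136.1°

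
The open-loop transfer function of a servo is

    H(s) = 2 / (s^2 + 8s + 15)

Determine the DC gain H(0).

H(0) = 2/15 ≈ 0.1333

Set s = 0: H(0) = (2) / (15) = 2/15.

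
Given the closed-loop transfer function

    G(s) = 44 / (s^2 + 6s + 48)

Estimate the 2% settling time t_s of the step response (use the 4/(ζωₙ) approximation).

Comparing s^2 + 6s + 48 to s^2 + 2ζωₙs + ωₙ²: ωₙ = √48 ≈ 6.928 rad/s and ζ = 6/(2·√48) ≈ 0.4330.
ζωₙ = 6/2 = 3, so t_s ≈ 4/(ζωₙ) = 4/3 ≈ 1.333 s.

t_s ≈ 1.333 s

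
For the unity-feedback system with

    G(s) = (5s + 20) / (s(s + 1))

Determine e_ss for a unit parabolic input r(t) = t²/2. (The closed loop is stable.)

G(s) has one pole at the origin.
This is a Type 1 system; Ka = lim_{s→0} s^2·G(s) = 0, so the steady-state error for a parabola input is infinite.

e_ss = ∞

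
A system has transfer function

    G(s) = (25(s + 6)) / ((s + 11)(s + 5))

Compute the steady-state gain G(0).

G(0) = 30/11 ≈ 2.727

At s = 0 each factor (s + a) contributes a and each (s^2 + bs + c) contributes c.
G(0) = 25·(6) / ((11) · (5)) = 150/55 = 30/11.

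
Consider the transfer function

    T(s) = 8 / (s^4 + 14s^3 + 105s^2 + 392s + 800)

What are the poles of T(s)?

The poles are the roots of the denominator s^4 + 14s^3 + 105s^2 + 392s + 800 = 0.
No real roots exist; factor into two real quadratics: (s^2 + 8s + 32)(s^2 + 6s + 25) = 0.
Each quadratic gives a conjugate pair via the quadratic formula.

s = -4 + 4j, -4 - 4j, -3 + 4j, -3 - 4j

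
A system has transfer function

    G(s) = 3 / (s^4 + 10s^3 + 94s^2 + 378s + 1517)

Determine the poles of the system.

s = -1 ± 6j, -4 ± 5j

The poles are the roots of the denominator s^4 + 10s^3 + 94s^2 + 378s + 1517 = 0.
No real roots exist; factor into two real quadratics: (s^2 + 2s + 37)(s^2 + 8s + 41) = 0.
Each quadratic gives a conjugate pair via the quadratic formula.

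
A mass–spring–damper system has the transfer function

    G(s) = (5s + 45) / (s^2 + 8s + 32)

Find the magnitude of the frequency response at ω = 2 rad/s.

Substitute s = j2: numerator = 45 + j10, denominator = 28 + j16.
|G(j2)| = |45 + j10| / |28 + j16| = 46.098 / 32.249 ≈ 1.429.

|G(j2)| ≈ 1.429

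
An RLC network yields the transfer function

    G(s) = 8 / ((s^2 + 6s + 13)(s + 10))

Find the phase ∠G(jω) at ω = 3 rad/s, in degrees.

∠G(j3) ≈ -94.17°

At s = j3: numerator = 8, denominator = -14 + j192.
∠G = ∠num − ∠den = 0° − (94.170°) = -94.17°.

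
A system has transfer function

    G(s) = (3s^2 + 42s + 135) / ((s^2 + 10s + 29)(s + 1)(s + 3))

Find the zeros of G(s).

s = -9, -5

Set the numerator to zero: 3s^2 + 42s + 135 = 0, i.e. 3·(s^2 + 14s + 45) = 0.
Factoring: (s + 9)(s + 5) = 0.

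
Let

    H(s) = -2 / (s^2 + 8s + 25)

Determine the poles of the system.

s = -4 + 3j, -4 - 3j

The poles are the roots of the denominator s^2 + 8s + 25 = 0.
Using the quadratic formula: s = (-8 ± √(-36))/2 = -4 ± 3j.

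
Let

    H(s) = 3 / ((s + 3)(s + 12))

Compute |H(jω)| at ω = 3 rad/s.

|H(j3)| ≈ 0.05717

Substitute s = j3: numerator = 3, denominator = 27 + j45.
|H(j3)| = |3| / |27 + j45| = 3 / 52.479 ≈ 0.05717.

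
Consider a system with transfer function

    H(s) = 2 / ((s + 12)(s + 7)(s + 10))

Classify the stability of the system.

The poles can be read from the denominator factors: s = -12, -7, -10.
Since all poles lie strictly in the left half-plane, the system is stable.

stable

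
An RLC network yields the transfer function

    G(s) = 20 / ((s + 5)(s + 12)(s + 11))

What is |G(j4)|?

|G(j4)| ≈ 0.02110

Substitute s = j4: numerator = 20, denominator = 212 + j924.
|G(j4)| = |20| / |212 + j924| = 20 / 948.01 ≈ 0.02110.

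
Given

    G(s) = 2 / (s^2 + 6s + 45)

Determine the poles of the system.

The poles are the roots of the denominator s^2 + 6s + 45 = 0.
Using the quadratic formula: s = (-6 ± √(-144))/2 = -3 ± 6j.

s = -3 + 6j, -3 - 6j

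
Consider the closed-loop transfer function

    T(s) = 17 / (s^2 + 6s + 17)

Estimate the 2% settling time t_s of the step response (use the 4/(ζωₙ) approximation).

Comparing s^2 + 6s + 17 to s^2 + 2ζωₙs + ωₙ²: ωₙ = √17 ≈ 4.123 rad/s and ζ = 6/(2·√17) ≈ 0.7276.
ζωₙ = 6/2 = 3, so t_s ≈ 4/(ζωₙ) = 4/3 ≈ 1.333 s.

t_s ≈ 1.333 s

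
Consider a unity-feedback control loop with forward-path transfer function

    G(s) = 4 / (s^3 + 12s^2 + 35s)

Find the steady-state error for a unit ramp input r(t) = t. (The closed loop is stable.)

G(s) has one pole at the origin.
This is a Type 1 system. Kv = lim_{s→0} s·G(s) = 4/35.
e_ss = 1/Kv = 1/(4/35) = 35/4 ≈ 8.750.

e_ss = 8.750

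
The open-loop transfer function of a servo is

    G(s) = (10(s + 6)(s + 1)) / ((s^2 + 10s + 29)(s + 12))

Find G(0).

G(0) = 5/29 ≈ 0.1724

At s = 0 each factor (s + a) contributes a and each (s^2 + bs + c) contributes c.
G(0) = 10·(6) · (1) / ((29) · (12)) = 60/348 = 5/29.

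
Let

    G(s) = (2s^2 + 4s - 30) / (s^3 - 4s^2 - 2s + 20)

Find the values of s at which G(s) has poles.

The poles are the roots of the denominator s^3 - 4s^2 - 2s + 20 = 0.
Trying s = -2: the polynomial evaluates to 0, so (s + 2) is a factor.
Dividing out leaves s^2 - 6s + 10 = 0.
The quadratic formula then gives s = 3 ± 1j.

s = 3 + j, 3 - j, -2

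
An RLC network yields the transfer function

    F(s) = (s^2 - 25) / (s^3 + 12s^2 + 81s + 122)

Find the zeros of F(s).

s = 5, -5

Set the numerator to zero: s^2 - 25 = 0.
Factoring: (s - 5)(s + 5) = 0.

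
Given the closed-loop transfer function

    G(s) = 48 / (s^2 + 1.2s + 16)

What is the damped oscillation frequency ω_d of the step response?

Comparing s^2 + 1.2s + 16 to s^2 + 2ζωₙs + ωₙ²: ωₙ = 4 rad/s and ζ = 1.2/(2·4) = 0.15.
ζωₙ = 1.2/2 = 0.6, so ω_d = ωₙ√(1−ζ²) = √(ωₙ² − (ζωₙ)²) = √(16 − 0.6²) = √15.64 ≈ 3.955 rad/s.

ω_d ≈ 3.955 rad/s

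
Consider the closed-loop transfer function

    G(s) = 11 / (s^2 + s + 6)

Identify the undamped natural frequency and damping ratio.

Compare the denominator to the standard form s^2 + 2ζωₙs + ωₙ².
ωₙ² = 6, so ωₙ = √6 ≈ 2.449 rad/s.
2ζωₙ = 1, so ζ = 1/(2·√6) ≈ 0.2041.
With ζ = 0.2041 the response is underdamped.

ωₙ ≈ 2.449 rad/s, ζ ≈ 0.2041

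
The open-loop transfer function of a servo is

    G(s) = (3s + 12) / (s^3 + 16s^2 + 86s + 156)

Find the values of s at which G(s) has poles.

s = -6, -5 + j, -5 - j

The poles are the roots of the denominator s^3 + 16s^2 + 86s + 156 = 0.
Trying s = -6: the polynomial evaluates to 0, so (s + 6) is a factor.
Dividing out leaves s^2 + 10s + 26 = 0.
The quadratic formula then gives s = -5 ± 1j.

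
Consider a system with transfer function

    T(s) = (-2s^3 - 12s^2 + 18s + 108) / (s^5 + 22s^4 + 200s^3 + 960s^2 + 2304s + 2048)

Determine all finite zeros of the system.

Set the numerator to zero: -2s^3 - 12s^2 + 18s + 108 = 0, i.e. -2·(s^3 + 6s^2 - 9s - 54) = 0.
Factoring: (s - 3)(s + 6)(s + 3) = 0.

s = 3, -6, -3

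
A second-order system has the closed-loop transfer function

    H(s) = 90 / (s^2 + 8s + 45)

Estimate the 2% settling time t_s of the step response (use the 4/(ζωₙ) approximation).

Comparing s^2 + 8s + 45 to s^2 + 2ζωₙs + ωₙ²: ωₙ = √45 ≈ 6.708 rad/s and ζ = 8/(2·√45) ≈ 0.5963.
ζωₙ = 8/2 = 4, so t_s ≈ 4/(ζωₙ) = 4/4 = 1 s.

t_s ≈ 1 s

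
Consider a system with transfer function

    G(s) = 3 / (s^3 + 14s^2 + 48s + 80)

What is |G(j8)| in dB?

|G(j8)|_dB ≈ -48.8 dB

Substitute s = j8: numerator = 3, denominator = -816 - j128.
|G(j8)| = |3| / |-816 - j128| = 3 / 825.98 ≈ 0.003632.
In decibels: 20·log₁₀(0.003632) ≈ -48.8 dB.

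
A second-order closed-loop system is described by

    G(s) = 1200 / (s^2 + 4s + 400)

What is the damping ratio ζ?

ζ = 0.1

Compare the denominator to the standard form s^2 + 2ζωₙs + ωₙ².
ωₙ² = 400, so ωₙ = 20 rad/s.
2ζωₙ = 4, so ζ = 4/(2·20) = 0.1.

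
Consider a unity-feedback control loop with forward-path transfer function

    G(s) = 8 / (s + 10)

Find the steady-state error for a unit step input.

e_ss = 0.5556

G(s) has no poles at the origin.
This is a Type 0 system. Kp = lim_{s→0} G(s) = 8/10 = 4/5.
e_ss = 1/(1 + Kp) = 1/(1 + 4/5) = 5/9 ≈ 0.5556.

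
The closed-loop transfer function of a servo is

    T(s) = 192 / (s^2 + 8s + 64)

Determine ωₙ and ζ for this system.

Compare the denominator to the standard form s^2 + 2ζωₙs + ωₙ².
ωₙ² = 64, so ωₙ = 8 rad/s.
2ζωₙ = 8, so ζ = 8/(2·8) = 0.5.

ωₙ = 8 rad/s, ζ = 0.5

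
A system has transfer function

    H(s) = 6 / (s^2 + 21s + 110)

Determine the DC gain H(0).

H(0) = 3/55 ≈ 0.05455

Set s = 0: H(0) = (6) / (110) = 3/55.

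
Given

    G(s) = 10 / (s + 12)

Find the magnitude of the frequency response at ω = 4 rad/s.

Substitute s = j4: numerator = 10, denominator = 12 + j4.
|G(j4)| = |10| / |12 + j4| = 10 / 12.649 ≈ 0.7906.

|G(j4)| ≈ 0.7906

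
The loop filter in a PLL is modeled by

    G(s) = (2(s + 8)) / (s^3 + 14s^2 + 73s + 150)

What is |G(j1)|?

Substitute s = j1: numerator = 16 + j2, denominator = 136 + j72.
|G(j1)| = |16 + j2| / |136 + j72| = 16.125 / 153.88 ≈ 0.1048.

|G(j1)| ≈ 0.1048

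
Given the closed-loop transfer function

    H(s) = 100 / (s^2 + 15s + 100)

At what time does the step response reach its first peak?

Comparing s^2 + 15s + 100 to s^2 + 2ζωₙs + ωₙ²: ωₙ = 10 rad/s and ζ = 15/(2·10) = 0.75.
ζωₙ = 15/2 = 7.5, so ω_d = ωₙ√(1−ζ²) = √(ωₙ² − (ζωₙ)²) = √(100 − 7.5²) = √43.75 ≈ 6.614 rad/s.
t_p = π/ω_d = π/6.614 ≈ 0.4750 s.

t_p ≈ 0.4750 s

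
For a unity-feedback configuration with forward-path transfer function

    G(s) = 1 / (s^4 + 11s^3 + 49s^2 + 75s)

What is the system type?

Type 1

Factor s from the denominator: s^4 + 11s^3 + 49s^2 + 75s = s·(s^3 + 11s^2 + 49s + 75).
There is 1 pole at the origin, so the system is Type 1.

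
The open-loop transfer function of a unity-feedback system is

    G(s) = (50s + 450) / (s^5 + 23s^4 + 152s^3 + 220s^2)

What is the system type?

Type 2

Factor s from the denominator: s^5 + 23s^4 + 152s^3 + 220s^2 = s^2·(s^3 + 23s^2 + 152s + 220).
There are 2 poles at the origin, so the system is Type 2.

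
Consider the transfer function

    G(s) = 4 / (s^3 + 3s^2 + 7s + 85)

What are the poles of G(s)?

s = 1 + 4j, 1 - 4j, -5

The poles are the roots of the denominator s^3 + 3s^2 + 7s + 85 = 0.
Trying s = -5: the polynomial evaluates to 0, so (s + 5) is a factor.
Dividing out leaves s^2 - 2s + 17 = 0.
The quadratic formula then gives s = 1 ± 4j.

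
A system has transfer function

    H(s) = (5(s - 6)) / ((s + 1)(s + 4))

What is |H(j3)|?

Substitute s = j3: numerator = -30 + j15, denominator = -5 + j15.
|H(j3)| = |-30 + j15| / |-5 + j15| = 33.541 / 15.811 ≈ 2.121.

|H(j3)| ≈ 2.121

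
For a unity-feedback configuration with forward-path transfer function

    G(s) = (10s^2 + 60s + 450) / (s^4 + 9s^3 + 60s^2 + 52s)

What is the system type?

Factor s from the denominator: s^4 + 9s^3 + 60s^2 + 52s = s·(s^3 + 9s^2 + 60s + 52).
There is 1 pole at the origin, so the system is Type 1.

Type 1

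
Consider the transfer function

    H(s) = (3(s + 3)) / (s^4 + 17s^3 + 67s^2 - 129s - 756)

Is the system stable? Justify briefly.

unstable

The denominator s^4 + 17s^3 + 67s^2 - 129s - 756 factors as (s + 4)(s - 3)(s + 9)(s + 7), giving poles at s = -4, 3, -9, -7.
Since the pole(s) at s = 3 lie in the right half-plane, the system is unstable.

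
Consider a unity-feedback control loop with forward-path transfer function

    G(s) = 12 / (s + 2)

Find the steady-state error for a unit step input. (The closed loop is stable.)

G(s) has no poles at the origin.
This is a Type 0 system. Kp = lim_{s→0} G(s) = 12/2 = 6.
e_ss = 1/(1 + Kp) = 1/(1 + 6) = 1/7 ≈ 0.1429.

e_ss = 0.1429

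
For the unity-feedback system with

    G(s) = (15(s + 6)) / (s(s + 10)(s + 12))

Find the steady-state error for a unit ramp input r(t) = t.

G(s) has one pole at the origin.
This is a Type 1 system. Kv = lim_{s→0} s·G(s) = 90/120 = 3/4.
e_ss = 1/Kv = 1/(3/4) = 4/3 ≈ 1.333.

e_ss = 1.333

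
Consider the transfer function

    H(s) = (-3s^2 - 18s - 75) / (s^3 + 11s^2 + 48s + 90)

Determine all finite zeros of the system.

Set the numerator to zero: -3s^2 - 18s - 75 = 0, i.e. -3·(s^2 + 6s + 25) = 0.
Factoring: (s^2 + 6s + 25) = 0.

s = -3 ± 4j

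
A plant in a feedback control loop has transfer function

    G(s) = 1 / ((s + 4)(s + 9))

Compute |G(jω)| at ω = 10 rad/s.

|G(j10)| ≈ 0.006901

Substitute s = j10: numerator = 1, denominator = -64 + j130.
|G(j10)| = |1| / |-64 + j130| = 1 / 144.90 ≈ 0.006901.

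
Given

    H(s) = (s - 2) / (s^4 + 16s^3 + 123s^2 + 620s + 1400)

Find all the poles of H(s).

The poles are the roots of the denominator s^4 + 16s^3 + 123s^2 + 620s + 1400 = 0.
Trying s = -7: the polynomial evaluates to 0, so (s + 7) is a factor.
Dividing out leaves s^3 + 9s^2 + 60s + 200 = 0.
This factors further as (s^2 + 4s + 40)(s + 5) = 0.

s = -7, -2 + 6j, -2 - 6j, -5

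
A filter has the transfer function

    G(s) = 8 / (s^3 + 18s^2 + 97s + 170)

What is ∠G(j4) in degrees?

At s = j4: numerator = 8, denominator = -118 + j324.
∠G = ∠num − ∠den = 0° − (110.01°) = -110.0°.

∠G(j4) ≈ -110.0°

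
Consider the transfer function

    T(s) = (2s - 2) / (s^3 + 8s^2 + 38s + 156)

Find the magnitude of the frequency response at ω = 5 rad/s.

Substitute s = j5: numerator = -2 + j10, denominator = -44 + j65.
|T(j5)| = |-2 + j10| / |-44 + j65| = 10.198 / 78.492 ≈ 0.1299.

|T(j5)| ≈ 0.1299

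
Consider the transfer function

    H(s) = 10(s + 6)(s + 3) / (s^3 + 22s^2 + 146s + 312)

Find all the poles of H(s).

s = -5 + j, -5 - j, -12

The poles are the roots of the denominator s^3 + 22s^2 + 146s + 312 = 0.
Trying s = -12: the polynomial evaluates to 0, so (s + 12) is a factor.
Dividing out leaves s^2 + 10s + 26 = 0.
The quadratic formula then gives s = -5 ± 1j.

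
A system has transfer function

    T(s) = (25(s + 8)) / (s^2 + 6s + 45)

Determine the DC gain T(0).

T(0) = 40/9 ≈ 4.444

At s = 0 each factor (s + a) contributes a and each (s^2 + bs + c) contributes c.
T(0) = 25·(8) / ((45)) = 200/45 = 40/9.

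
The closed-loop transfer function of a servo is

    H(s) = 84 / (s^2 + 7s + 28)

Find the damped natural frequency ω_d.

ω_d ≈ 3.969 rad/s

Comparing s^2 + 7s + 28 to s^2 + 2ζωₙs + ωₙ²: ωₙ = √28 ≈ 5.292 rad/s and ζ = 7/(2·√28) ≈ 0.6614.
ζωₙ = 7/2 = 3.5, so ω_d = ωₙ√(1−ζ²) = √(ωₙ² − (ζωₙ)²) = √(28 − 3.5²) = √15.75 ≈ 3.969 rad/s.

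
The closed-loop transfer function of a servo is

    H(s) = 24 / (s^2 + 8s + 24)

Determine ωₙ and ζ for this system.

ωₙ ≈ 4.899 rad/s, ζ ≈ 0.8165

Compare the denominator to the standard form s^2 + 2ζωₙs + ωₙ².
ωₙ² = 24, so ωₙ = √24 ≈ 4.899 rad/s.
2ζωₙ = 8, so ζ = 8/(2·√24) ≈ 0.8165.
With ζ = 0.8165 the response is underdamped.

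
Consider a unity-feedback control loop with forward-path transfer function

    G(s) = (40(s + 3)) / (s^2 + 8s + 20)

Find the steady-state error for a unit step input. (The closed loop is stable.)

G(s) has no poles at the origin.
This is a Type 0 system. Kp = lim_{s→0} G(s) = 120/20 = 6.
e_ss = 1/(1 + Kp) = 1/(1 + 6) = 1/7 ≈ 0.1429.

e_ss = 0.1429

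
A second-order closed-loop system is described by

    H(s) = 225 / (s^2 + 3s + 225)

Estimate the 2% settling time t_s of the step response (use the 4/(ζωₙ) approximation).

t_s ≈ 2.667 s

Comparing s^2 + 3s + 225 to s^2 + 2ζωₙs + ωₙ²: ωₙ = 15 rad/s and ζ = 3/(2·15) = 0.1.
ζωₙ = 3/2 = 1.5, so t_s ≈ 4/(ζωₙ) = 4/1.5 ≈ 2.667 s.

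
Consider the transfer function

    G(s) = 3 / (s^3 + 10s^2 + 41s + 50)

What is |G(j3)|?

Substitute s = j3: numerator = 3, denominator = -40 + j96.
|G(j3)| = |3| / |-40 + j96| = 3 / 104 ≈ 0.02885.

|G(j3)| ≈ 0.02885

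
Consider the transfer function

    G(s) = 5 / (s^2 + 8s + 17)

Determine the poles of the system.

The poles are the roots of the denominator s^2 + 8s + 17 = 0.
Using the quadratic formula: s = (-8 ± √(-4))/2 = -4 ± 1j.

s = -4 + j, -4 - j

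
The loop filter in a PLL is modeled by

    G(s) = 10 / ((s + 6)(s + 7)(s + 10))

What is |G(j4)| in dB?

|G(j4)|_dB ≈ -35.9 dB

Substitute s = j4: numerator = 10, denominator = 52 + j624.
|G(j4)| = |10| / |52 + j624| = 10 / 626.16 ≈ 0.01597.
In decibels: 20·log₁₀(0.01597) ≈ -35.9 dB.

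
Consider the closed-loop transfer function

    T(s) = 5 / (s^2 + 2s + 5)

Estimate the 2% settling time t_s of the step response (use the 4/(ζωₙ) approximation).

Comparing s^2 + 2s + 5 to s^2 + 2ζωₙs + ωₙ²: ωₙ = √5 ≈ 2.236 rad/s and ζ = 2/(2·√5) ≈ 0.4472.
ζωₙ = 2/2 = 1, so t_s ≈ 4/(ζωₙ) = 4/1 = 4 s.

t_s ≈ 4 s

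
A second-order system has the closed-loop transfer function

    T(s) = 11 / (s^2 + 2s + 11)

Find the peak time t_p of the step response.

t_p ≈ 0.9935 s

Comparing s^2 + 2s + 11 to s^2 + 2ζωₙs + ωₙ²: ωₙ = √11 ≈ 3.317 rad/s and ζ = 2/(2·√11) ≈ 0.3015.
ζωₙ = 2/2 = 1, so ω_d = ωₙ√(1−ζ²) = √(ωₙ² − (ζωₙ)²) = √(11 − 1²) = √10 ≈ 3.162 rad/s.
t_p = π/ω_d = π/3.162 ≈ 0.9935 s.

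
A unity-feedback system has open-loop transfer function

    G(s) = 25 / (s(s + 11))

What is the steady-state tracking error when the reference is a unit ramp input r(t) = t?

e_ss = 0.4400

G(s) has one pole at the origin.
This is a Type 1 system. Kv = lim_{s→0} s·G(s) = 25/11.
e_ss = 1/Kv = 1/(25/11) = 11/25 ≈ 0.4400.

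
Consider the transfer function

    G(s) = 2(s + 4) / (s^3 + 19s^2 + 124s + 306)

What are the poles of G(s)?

The poles are the roots of the denominator s^3 + 19s^2 + 124s + 306 = 0.
Trying s = -9: the polynomial evaluates to 0, so (s + 9) is a factor.
Dividing out leaves s^2 + 10s + 34 = 0.
The quadratic formula then gives s = -5 ± 3j.

s = -5 ± 3j, -9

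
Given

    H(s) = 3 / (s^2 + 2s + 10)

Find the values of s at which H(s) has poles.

s = -1 ± 3j

The poles are the roots of the denominator s^2 + 2s + 10 = 0.
Using the quadratic formula: s = (-2 ± √(-36))/2 = -1 ± 3j.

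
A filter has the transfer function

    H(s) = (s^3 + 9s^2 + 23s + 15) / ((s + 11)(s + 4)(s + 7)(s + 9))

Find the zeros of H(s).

Set the numerator to zero: s^3 + 9s^2 + 23s + 15 = 0.
Factoring: (s + 3)(s + 1)(s + 5) = 0.

s = -3, -1, -5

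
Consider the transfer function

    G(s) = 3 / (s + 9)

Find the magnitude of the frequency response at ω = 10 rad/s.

|G(j10)| ≈ 0.2230

Substitute s = j10: numerator = 3, denominator = 9 + j10.
|G(j10)| = |3| / |9 + j10| = 3 / 13.454 ≈ 0.2230.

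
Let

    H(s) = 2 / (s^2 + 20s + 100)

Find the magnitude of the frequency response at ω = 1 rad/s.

Substitute s = j1: numerator = 2, denominator = 99 + j20.
|H(j1)| = |2| / |99 + j20| = 2 / 101 ≈ 0.01980.

|H(j1)| ≈ 0.01980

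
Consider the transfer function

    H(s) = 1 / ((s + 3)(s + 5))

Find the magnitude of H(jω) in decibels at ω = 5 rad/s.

|H(j5)|_dB ≈ -32.3 dB

Substitute s = j5: numerator = 1, denominator = -10 + j40.
|H(j5)| = |1| / |-10 + j40| = 1 / 41.231 ≈ 0.02425.
In decibels: 20·log₁₀(0.02425) ≈ -32.3 dB.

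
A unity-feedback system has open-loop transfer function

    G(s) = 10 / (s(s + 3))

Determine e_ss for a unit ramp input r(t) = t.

e_ss = 0.3000

G(s) has one pole at the origin.
This is a Type 1 system. Kv = lim_{s→0} s·G(s) = 10/3.
e_ss = 1/Kv = 1/(10/3) = 3/10 ≈ 0.3000.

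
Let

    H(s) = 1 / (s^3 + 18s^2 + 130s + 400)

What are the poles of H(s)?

The poles are the roots of the denominator s^3 + 18s^2 + 130s + 400 = 0.
Trying s = -8: the polynomial evaluates to 0, so (s + 8) is a factor.
Dividing out leaves s^2 + 10s + 50 = 0.
The quadratic formula then gives s = -5 ± 5j.

s = -5 ± 5j, -8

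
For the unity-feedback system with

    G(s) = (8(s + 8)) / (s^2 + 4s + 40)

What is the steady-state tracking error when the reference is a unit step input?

G(s) has no poles at the origin.
This is a Type 0 system. Kp = lim_{s→0} G(s) = 64/40 = 8/5.
e_ss = 1/(1 + Kp) = 1/(1 + 8/5) = 5/13 ≈ 0.3846.

e_ss = 0.3846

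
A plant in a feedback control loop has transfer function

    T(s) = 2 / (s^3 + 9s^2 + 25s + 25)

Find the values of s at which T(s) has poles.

The poles are the roots of the denominator s^3 + 9s^2 + 25s + 25 = 0.
Trying s = -5: the polynomial evaluates to 0, so (s + 5) is a factor.
Dividing out leaves s^2 + 4s + 5 = 0.
The quadratic formula then gives s = -2 ± 1j.

s = -5, -2 ± j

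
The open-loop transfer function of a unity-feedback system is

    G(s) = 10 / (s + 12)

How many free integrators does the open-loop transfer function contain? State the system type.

Type 0

The denominator has no factor of s at the origin — no free integrator — so this is a Type 0 system.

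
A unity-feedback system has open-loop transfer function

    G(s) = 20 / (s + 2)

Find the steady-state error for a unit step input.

G(s) has no poles at the origin.
This is a Type 0 system. Kp = lim_{s→0} G(s) = 20/2 = 10.
e_ss = 1/(1 + Kp) = 1/(1 + 10) = 1/11 ≈ 0.09091.

e_ss = 0.09091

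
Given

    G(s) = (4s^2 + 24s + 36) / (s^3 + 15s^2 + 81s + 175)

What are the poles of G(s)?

s = -4 ± 3j, -7

The poles are the roots of the denominator s^3 + 15s^2 + 81s + 175 = 0.
Trying s = -7: the polynomial evaluates to 0, so (s + 7) is a factor.
Dividing out leaves s^2 + 8s + 25 = 0.
The quadratic formula then gives s = -4 ± 3j.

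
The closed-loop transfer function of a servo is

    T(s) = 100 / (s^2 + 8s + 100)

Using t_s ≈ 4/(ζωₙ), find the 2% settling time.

Comparing s^2 + 8s + 100 to s^2 + 2ζωₙs + ωₙ²: ωₙ = 10 rad/s and ζ = 8/(2·10) = 0.4.
ζωₙ = 8/2 = 4, so t_s ≈ 4/(ζωₙ) = 4/4 = 1 s.

t_s ≈ 1 s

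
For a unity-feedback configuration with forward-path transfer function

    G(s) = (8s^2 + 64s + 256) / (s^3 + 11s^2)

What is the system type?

Type 2

Factor s from the denominator: s^3 + 11s^2 = s^2·(s + 11).
There are 2 poles at the origin, so the system is Type 2.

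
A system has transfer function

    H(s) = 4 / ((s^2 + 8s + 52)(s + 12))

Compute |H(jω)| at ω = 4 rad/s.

Substitute s = j4: numerator = 4, denominator = 304 + j528.
|H(j4)| = |4| / |304 + j528| = 4 / 609.26 ≈ 0.006565.

|H(j4)| ≈ 0.006565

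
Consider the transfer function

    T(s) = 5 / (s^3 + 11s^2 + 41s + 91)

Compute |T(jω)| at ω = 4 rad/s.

Substitute s = j4: numerator = 5, denominator = -85 + j100.
|T(j4)| = |5| / |-85 + j100| = 5 / 131.24 ≈ 0.03810.

|T(j4)| ≈ 0.03810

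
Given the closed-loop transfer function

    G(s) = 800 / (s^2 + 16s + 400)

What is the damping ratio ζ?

ζ = 0.4

Compare the denominator to the standard form s^2 + 2ζωₙs + ωₙ².
ωₙ² = 400, so ωₙ = 20 rad/s.
2ζωₙ = 16, so ζ = 16/(2·20) = 0.4.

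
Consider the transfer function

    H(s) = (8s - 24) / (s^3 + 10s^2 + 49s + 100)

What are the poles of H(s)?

The poles are the roots of the denominator s^3 + 10s^2 + 49s + 100 = 0.
Trying s = -4: the polynomial evaluates to 0, so (s + 4) is a factor.
Dividing out leaves s^2 + 6s + 25 = 0.
The quadratic formula then gives s = -3 ± 4j.

s = -4, -3 + 4j, -3 - 4j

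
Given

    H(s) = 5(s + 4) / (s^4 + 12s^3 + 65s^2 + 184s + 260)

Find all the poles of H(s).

s = -4 + 2j, -4 - 2j, -2 + 3j, -2 - 3j

The poles are the roots of the denominator s^4 + 12s^3 + 65s^2 + 184s + 260 = 0.
No real roots exist; factor into two real quadratics: (s^2 + 8s + 20)(s^2 + 4s + 13) = 0.
Each quadratic gives a conjugate pair via the quadratic formula.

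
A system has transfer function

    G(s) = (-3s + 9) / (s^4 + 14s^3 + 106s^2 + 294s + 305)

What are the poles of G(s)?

The poles are the roots of the denominator s^4 + 14s^3 + 106s^2 + 294s + 305 = 0.
No real roots exist; factor into two real quadratics: (s^2 + 4s + 5)(s^2 + 10s + 61) = 0.
Each quadratic gives a conjugate pair via the quadratic formula.

s = -2 + j, -2 - j, -5 + 6j, -5 - 6j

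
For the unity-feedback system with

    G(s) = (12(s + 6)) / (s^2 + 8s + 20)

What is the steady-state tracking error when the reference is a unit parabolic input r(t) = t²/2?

e_ss = ∞

G(s) has no poles at the origin.
This is a Type 0 system; Ka = lim_{s→0} s^2·G(s) = 0, so the steady-state error for a parabola input is infinite.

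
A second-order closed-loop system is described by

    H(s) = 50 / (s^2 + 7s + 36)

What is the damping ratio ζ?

Compare the denominator to the standard form s^2 + 2ζωₙs + ωₙ².
ωₙ² = 36, so ωₙ = 6 rad/s.
2ζωₙ = 7, so ζ = 7/(2·6) ≈ 0.5833.

ζ ≈ 0.5833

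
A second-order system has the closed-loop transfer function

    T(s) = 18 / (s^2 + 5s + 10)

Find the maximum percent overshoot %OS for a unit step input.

%OS ≈ 1.73%

Comparing s^2 + 5s + 10 to s^2 + 2ζωₙs + ωₙ²: ωₙ = √10 ≈ 3.162 rad/s and ζ = 5/(2·√10) ≈ 0.7906.
%OS = 100·exp(−πζ/√(1−ζ²)) = 100·exp(−π·0.7906/√(1−0.7906²)) ≈ 1.73%.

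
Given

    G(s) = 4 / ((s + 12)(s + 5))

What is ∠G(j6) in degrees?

∠G(j6) ≈ -76.76°

At s = j6: numerator = 4, denominator = 24 + j102.
∠G = ∠num − ∠den = 0° − (76.759°) = -76.76°.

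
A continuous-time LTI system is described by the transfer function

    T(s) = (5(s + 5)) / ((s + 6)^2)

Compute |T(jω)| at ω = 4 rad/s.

Substitute s = j4: numerator = 25 + j20, denominator = 20 + j48.
|T(j4)| = |25 + j20| / |20 + j48| = 32.016 / 52 ≈ 0.6157.

|T(j4)| ≈ 0.6157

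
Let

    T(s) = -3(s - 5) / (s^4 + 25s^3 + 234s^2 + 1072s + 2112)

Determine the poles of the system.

The poles are the roots of the denominator s^4 + 25s^3 + 234s^2 + 1072s + 2112 = 0.
Trying s = -6: the polynomial evaluates to 0, so (s + 6) is a factor.
Dividing out leaves s^3 + 19s^2 + 120s + 352 = 0.
This factors further as (s^2 + 8s + 32)(s + 11) = 0.

s = -6, -4 ± 4j, -11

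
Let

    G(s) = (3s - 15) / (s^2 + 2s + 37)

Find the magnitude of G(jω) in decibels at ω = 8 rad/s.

Substitute s = j8: numerator = -15 + j24, denominator = -27 + j16.
|G(j8)| = |-15 + j24| / |-27 + j16| = 28.302 / 31.385 ≈ 0.9018.
In decibels: 20·log₁₀(0.9018) ≈ -0.898 dB.

|G(j8)|_dB ≈ -0.898 dB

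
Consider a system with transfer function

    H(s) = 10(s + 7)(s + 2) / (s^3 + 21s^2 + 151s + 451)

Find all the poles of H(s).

s = -5 + 4j, -5 - 4j, -11

The poles are the roots of the denominator s^3 + 21s^2 + 151s + 451 = 0.
Trying s = -11: the polynomial evaluates to 0, so (s + 11) is a factor.
Dividing out leaves s^2 + 10s + 41 = 0.
The quadratic formula then gives s = -5 ± 4j.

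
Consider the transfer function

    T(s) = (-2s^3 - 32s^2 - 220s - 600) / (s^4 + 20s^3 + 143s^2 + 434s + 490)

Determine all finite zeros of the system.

s = -5 ± 5j, -6

Set the numerator to zero: -2s^3 - 32s^2 - 220s - 600 = 0, i.e. -2·(s^3 + 16s^2 + 110s + 300) = 0.
Factoring: (s^2 + 10s + 50)(s + 6) = 0.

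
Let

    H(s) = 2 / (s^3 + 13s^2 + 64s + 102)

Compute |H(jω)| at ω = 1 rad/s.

Substitute s = j1: numerator = 2, denominator = 89 + j63.
|H(j1)| = |2| / |89 + j63| = 2 / 109.04 ≈ 0.01834.

|H(j1)| ≈ 0.01834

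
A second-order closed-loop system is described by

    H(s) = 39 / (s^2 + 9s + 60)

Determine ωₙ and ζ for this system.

ωₙ ≈ 7.746 rad/s, ζ ≈ 0.5809

Compare the denominator to the standard form s^2 + 2ζωₙs + ωₙ².
ωₙ² = 60, so ωₙ = √60 ≈ 7.746 rad/s.
2ζωₙ = 9, so ζ = 9/(2·√60) ≈ 0.5809.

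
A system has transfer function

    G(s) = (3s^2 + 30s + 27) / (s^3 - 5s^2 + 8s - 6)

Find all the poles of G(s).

s = 1 + j, 1 - j, 3

The poles are the roots of the denominator s^3 - 5s^2 + 8s - 6 = 0.
Trying s = 3: the polynomial evaluates to 0, so (s - 3) is a factor.
Dividing out leaves s^2 - 2s + 2 = 0.
The quadratic formula then gives s = 1 ± 1j.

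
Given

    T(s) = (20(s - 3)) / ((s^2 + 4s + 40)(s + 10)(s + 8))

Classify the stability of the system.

stable

The poles can be read from the denominator factors: s = -2 ± 6j, -10, -8.
Since all poles lie strictly in the left half-plane, the system is stable.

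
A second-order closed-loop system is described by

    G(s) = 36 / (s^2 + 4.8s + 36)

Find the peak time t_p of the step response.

Comparing s^2 + 4.8s + 36 to s^2 + 2ζωₙs + ωₙ²: ωₙ = 6 rad/s and ζ = 4.8/(2·6) = 0.4.
ζωₙ = 4.8/2 = 2.4, so ω_d = ωₙ√(1−ζ²) = √(ωₙ² − (ζωₙ)²) = √(36 − 2.4²) = √30.24 ≈ 5.499 rad/s.
t_p = π/ω_d = π/5.499 ≈ 0.5713 s.

t_p ≈ 0.5713 s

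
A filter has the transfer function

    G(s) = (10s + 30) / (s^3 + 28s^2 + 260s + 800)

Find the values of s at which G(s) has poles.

s = -10, -8, -10

The poles are the roots of the denominator s^3 + 28s^2 + 260s + 800 = 0.
Trying s = -10: the polynomial evaluates to 0, so (s + 10) is a factor.
Dividing out leaves s^2 + 18s + 80 = 0.
Factoring the quadratic: (s + 8)(s + 10) = 0.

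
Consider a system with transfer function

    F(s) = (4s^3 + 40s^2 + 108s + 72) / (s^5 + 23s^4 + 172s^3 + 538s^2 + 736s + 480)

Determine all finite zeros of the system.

Set the numerator to zero: 4s^3 + 40s^2 + 108s + 72 = 0, i.e. 4·(s^3 + 10s^2 + 27s + 18) = 0.
Factoring: (s + 3)(s + 6)(s + 1) = 0.

s = -3, -6, -1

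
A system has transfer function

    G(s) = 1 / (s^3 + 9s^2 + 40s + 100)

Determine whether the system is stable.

stable

The denominator s^3 + 9s^2 + 40s + 100 factors as (s^2 + 4s + 20)(s + 5), giving poles at s = -2 ± 4j, -5.
Since all poles lie strictly in the left half-plane, the system is stable.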